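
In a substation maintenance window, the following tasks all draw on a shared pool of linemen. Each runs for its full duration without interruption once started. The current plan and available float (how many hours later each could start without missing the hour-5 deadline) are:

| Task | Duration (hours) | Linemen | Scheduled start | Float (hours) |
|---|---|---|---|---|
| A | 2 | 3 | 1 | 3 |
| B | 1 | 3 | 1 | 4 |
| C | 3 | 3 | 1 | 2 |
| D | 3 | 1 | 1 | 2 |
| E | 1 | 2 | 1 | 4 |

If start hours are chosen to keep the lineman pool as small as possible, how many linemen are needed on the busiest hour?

Early-start (A@1, B@1, C@1, D@1, E@1) gives peak 12: h1:12  h2:7  h3:4  h4:0  h5:0.
Shift C→2, D→3, E→3.
Schedule A@1, B@1, C@2, D@3, E@3: h1:6  h2:6  h3:6  h4:4  h5:1 — peak 6.

6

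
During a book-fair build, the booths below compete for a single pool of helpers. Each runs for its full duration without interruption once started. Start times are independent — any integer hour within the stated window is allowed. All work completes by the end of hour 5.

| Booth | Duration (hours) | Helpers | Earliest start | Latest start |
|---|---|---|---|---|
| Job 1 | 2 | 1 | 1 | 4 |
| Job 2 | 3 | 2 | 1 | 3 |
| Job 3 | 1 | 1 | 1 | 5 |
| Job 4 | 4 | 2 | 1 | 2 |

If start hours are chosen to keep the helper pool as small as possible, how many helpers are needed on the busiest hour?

4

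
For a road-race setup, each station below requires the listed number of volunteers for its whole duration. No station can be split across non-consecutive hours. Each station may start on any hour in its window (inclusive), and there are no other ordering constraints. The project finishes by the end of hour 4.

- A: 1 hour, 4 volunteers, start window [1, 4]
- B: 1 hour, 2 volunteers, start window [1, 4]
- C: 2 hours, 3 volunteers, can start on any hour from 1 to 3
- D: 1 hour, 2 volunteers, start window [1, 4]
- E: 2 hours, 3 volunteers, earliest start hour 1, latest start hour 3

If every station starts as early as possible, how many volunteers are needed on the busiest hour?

14

Early-start schedule: A@1, B@1, C@1, D@1, E@1.
Load per hour: hour 1: 14, hour 2: 6, hour 3: 0, hour 4: 0.
Peak is 14.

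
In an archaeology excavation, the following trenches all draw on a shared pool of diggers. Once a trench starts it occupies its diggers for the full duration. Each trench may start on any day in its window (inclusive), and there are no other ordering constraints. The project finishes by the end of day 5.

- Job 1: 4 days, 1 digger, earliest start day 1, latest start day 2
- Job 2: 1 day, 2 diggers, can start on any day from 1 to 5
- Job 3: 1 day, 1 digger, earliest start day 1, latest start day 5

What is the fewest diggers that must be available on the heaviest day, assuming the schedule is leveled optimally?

Early-start (Job 1@1, Job 2@1, Job 3@1) gives peak 4: d1:4  d2:1  d3:1  d4:1  d5:0.
Shift Job 2→5.
Schedule Job 1@1, Job 2@5, Job 3@1: d1:2  d2:1  d3:1  d4:1  d5:2 — peak 2.
Total digger-days = 7 over 5 days ⇒ peak ≥ ⌈7/5⌉ = 2, so 2 is optimal.

2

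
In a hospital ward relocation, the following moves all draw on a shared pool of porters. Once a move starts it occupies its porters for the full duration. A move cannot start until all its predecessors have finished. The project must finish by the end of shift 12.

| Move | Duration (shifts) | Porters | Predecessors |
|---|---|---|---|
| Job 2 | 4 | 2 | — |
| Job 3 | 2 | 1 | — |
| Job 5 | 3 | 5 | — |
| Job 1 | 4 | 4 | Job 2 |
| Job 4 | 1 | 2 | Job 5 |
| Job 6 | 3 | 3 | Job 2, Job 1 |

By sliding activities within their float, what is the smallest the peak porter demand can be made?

Early-start (Job 2@1, Job 3@1, Job 5@1, Job 1@5, Job 4@4, Job 6@9) gives peak 8: s1:8  s2:8  s3:7  s4:4  s5:4  s6:4  s7:4  s8:4  s9:3  s10:3  s11:3  s12:0.
Shift Job 5→3, Job 1→6, Job 4→6, Job 6→10.
Schedule Job 2@1, Job 3@1, Job 5@3, Job 1@6, Job 4@6, Job 6@10: s1:3  s2:3  s3:7  s4:7  s5:5  s6:6  s7:4  s8:4  s9:4  s10:3  s11:3  s12:3 — peak 7.

7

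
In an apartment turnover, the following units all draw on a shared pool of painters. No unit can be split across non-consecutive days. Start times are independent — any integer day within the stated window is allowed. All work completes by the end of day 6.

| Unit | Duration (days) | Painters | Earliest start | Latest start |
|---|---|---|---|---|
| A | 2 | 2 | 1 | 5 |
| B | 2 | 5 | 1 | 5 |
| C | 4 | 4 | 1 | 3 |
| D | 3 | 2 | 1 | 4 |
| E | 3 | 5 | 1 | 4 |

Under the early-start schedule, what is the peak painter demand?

Early-start schedule: A@1, B@1, C@1, D@1, E@1.
Load per day: day 1: 18, day 2: 18, day 3: 11, day 4: 4, day 5: 0, day 6: 0.
Peak is 18.

18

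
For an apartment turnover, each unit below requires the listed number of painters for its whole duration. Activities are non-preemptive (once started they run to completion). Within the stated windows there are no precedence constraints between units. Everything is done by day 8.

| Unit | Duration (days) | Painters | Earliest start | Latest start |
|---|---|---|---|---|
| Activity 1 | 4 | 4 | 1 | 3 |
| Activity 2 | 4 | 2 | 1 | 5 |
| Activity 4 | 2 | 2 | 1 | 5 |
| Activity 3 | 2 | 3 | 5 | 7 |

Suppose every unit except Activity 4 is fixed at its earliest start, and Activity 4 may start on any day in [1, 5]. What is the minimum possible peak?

6

Activity 4@1: d1:8  d2:8  d3:6  d4:6  d5:3  d6:3  d7:0  d8:0 → peak 8
Activity 4@2: d1:6  d2:8  d3:8  d4:6  d5:3  d6:3  d7:0  d8:0 → peak 8
Activity 4@3: d1:6  d2:6  d3:8  d4:8  d5:3  d6:3  d7:0  d8:0 → peak 8
Activity 4@4: d1:6  d2:6  d3:6  d4:8  d5:5  d6:3  d7:0  d8:0 → peak 8
Activity 4@5: d1:6  d2:6  d3:6  d4:6  d5:5  d6:5  d7:0  d8:0 → peak 6
Best is Activity 4@5, peak 6.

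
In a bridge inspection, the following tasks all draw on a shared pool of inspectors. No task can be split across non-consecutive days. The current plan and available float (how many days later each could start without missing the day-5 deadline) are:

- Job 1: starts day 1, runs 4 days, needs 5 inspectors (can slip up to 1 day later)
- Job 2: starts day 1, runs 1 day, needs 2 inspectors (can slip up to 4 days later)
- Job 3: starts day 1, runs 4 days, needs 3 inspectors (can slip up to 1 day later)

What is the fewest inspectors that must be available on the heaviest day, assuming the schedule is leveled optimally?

8

Early-start (Job 1@1, Job 2@1, Job 3@1) gives peak 10: d1:10  d2:8  d3:8  d4:8  d5:0.
Shift Job 3→2.
Schedule Job 1@1, Job 2@1, Job 3@2: d1:7  d2:8  d3:8  d4:8  d5:3 — peak 8.
No arrangement of the 20 feasible schedules does better.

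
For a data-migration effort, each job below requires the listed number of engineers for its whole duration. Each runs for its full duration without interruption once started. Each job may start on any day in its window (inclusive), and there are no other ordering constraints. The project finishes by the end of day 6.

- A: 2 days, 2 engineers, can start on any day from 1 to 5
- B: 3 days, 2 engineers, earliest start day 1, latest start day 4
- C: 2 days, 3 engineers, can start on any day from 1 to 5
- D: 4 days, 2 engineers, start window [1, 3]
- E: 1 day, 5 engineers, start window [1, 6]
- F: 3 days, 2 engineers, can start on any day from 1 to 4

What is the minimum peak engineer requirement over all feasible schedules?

7

Early-start (A@1, B@1, C@1, D@1, E@1, F@1) gives peak 16: d1:16  d2:11  d3:6  d4:2  d5:0  d6:0.
Shift D→3, E→6, F→3.
Schedule A@1, B@1, C@1, D@3, E@6, F@3: d1:7  d2:7  d3:6  d4:4  d5:4  d6:7 — peak 7.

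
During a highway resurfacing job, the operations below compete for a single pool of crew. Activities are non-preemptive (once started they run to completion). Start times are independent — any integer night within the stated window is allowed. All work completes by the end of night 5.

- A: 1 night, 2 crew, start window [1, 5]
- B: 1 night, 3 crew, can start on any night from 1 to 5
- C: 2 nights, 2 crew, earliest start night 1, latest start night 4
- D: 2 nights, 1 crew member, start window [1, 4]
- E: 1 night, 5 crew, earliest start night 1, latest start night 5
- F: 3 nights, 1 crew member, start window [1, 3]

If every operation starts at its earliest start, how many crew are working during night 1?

14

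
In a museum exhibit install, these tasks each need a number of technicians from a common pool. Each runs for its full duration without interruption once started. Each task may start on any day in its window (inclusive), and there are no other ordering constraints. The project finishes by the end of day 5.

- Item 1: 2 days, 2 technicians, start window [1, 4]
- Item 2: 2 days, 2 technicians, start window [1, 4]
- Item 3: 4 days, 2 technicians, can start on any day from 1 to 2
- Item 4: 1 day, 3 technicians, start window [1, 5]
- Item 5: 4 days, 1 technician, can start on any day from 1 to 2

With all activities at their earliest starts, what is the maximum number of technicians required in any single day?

Early-start schedule: Item 1@1, Item 2@1, Item 3@1, Item 4@1, Item 5@1.
Load per day: day 1: 10, day 2: 7, day 3: 3, day 4: 3, day 5: 0.
Peak is 10.

10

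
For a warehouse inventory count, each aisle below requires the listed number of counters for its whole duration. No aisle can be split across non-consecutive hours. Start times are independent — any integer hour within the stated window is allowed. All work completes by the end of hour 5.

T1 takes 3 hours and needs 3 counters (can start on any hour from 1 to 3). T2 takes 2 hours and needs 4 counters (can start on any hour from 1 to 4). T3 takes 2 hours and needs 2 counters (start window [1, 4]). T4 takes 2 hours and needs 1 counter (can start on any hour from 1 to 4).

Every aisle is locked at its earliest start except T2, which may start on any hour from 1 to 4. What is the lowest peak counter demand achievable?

6

T2@1: h1:10  h2:10  h3:3  h4:0  h5:0 → peak 10
T2@2: h1:6  h2:10  h3:7  h4:0  h5:0 → peak 10
T2@3: h1:6  h2:6  h3:7  h4:4  h5:0 → peak 7
T2@4: h1:6  h2:6  h3:3  h4:4  h5:4 → peak 6
Best is T2@4, peak 6.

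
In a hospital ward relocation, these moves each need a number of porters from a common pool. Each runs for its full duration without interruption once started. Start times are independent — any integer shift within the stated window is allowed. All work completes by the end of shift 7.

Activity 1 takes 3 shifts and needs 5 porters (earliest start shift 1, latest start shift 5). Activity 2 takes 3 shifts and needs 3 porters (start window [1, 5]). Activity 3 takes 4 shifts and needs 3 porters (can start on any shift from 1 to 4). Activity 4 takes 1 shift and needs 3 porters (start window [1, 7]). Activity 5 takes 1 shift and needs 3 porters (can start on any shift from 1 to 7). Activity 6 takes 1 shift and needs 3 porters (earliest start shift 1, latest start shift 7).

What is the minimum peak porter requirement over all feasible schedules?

8

Early-start (Activity 1@1, Activity 2@1, Activity 3@1, Activity 4@1, Activity 5@1, Activity 6@1) gives peak 20: s1:20  s2:11  s3:11  s4:3  s5:0  s6:0  s7:0.
Shift Activity 3→4, Activity 4→4, Activity 5→5, Activity 6→6.
Schedule Activity 1@1, Activity 2@1, Activity 3@4, Activity 4@4, Activity 5@5, Activity 6@6: s1:8  s2:8  s3:8  s4:6  s5:6  s6:6  s7:3 — peak 8.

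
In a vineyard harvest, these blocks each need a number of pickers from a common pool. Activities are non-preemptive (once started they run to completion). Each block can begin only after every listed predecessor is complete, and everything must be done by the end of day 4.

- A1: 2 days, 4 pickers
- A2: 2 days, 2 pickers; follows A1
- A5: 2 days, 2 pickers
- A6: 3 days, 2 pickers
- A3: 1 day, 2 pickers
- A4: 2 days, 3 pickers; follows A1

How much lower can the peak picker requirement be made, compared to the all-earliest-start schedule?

2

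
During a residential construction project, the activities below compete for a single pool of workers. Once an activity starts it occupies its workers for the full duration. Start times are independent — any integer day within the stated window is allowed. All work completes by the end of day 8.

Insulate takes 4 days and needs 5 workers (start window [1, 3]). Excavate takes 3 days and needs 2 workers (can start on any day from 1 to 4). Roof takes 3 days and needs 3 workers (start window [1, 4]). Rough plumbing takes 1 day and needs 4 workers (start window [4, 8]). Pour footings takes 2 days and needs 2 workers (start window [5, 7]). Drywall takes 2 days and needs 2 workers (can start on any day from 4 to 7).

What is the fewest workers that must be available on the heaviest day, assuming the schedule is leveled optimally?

Early-start (Insulate@1, Excavate@1, Roof@1, Rough plumbing@4, Pour footings@5, Drywall@4) gives peak 11: d1:10  d2:10  d3:10  d4:11  d5:4  d6:2  d7:0  d8:0.
Shift Roof→4, Rough plumbing→5, Pour footings→6, Drywall→6.
Schedule Insulate@1, Excavate@1, Roof@4, Rough plumbing@5, Pour footings@6, Drywall@6: d1:7  d2:7  d3:7  d4:8  d5:7  d6:7  d7:4  d8:0 — peak 8.

8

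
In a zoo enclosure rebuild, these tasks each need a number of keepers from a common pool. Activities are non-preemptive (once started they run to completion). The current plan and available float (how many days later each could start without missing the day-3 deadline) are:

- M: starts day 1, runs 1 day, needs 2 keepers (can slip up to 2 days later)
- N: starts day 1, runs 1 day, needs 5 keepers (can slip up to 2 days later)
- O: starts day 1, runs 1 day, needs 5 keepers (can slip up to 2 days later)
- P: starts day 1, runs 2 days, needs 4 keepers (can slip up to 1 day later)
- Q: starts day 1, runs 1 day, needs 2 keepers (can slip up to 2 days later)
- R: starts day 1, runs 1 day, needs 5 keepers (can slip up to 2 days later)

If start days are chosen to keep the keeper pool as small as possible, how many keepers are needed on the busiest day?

Early-start (M@1, N@1, O@1, P@1, Q@1, R@1) gives peak 23: d1:23  d2:4  d3:0.
Shift O→2, P→2, R→3.
Schedule M@1, N@1, O@2, P@2, Q@1, R@3: d1:9  d2:9  d3:9 — peak 9.
Total keeper-days = 27 over 3 days ⇒ peak ≥ ⌈27/3⌉ = 9, so 9 is optimal.

9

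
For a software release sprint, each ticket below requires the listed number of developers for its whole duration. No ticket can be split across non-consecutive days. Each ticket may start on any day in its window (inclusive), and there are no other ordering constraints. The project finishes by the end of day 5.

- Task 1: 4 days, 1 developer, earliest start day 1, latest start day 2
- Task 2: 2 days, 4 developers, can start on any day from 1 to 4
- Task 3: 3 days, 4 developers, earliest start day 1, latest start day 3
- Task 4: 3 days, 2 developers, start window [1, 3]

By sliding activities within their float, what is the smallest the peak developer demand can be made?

Early-start (Task 1@1, Task 2@1, Task 3@1, Task 4@1) gives peak 11: d1:11  d2:11  d3:7  d4:1  d5:0.
Shift Task 3→3.
Schedule Task 1@1, Task 2@1, Task 3@3, Task 4@1: d1:7  d2:7  d3:7  d4:5  d5:4 — peak 7.

7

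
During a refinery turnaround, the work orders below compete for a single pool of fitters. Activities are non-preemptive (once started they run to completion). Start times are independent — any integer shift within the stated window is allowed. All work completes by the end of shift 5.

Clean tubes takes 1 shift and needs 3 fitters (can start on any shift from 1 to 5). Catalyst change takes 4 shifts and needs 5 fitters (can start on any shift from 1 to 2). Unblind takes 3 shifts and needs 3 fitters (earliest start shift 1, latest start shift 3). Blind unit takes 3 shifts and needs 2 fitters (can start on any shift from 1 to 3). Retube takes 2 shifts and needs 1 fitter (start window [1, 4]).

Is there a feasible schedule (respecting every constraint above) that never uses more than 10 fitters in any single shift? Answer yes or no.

yes

Schedule Clean tubes@1, Catalyst change@1, Unblind@2, Blind unit@1, Retube@4: s1:10  s2:10  s3:10  s4:9  s5:1 — peak 10 ≤ 10.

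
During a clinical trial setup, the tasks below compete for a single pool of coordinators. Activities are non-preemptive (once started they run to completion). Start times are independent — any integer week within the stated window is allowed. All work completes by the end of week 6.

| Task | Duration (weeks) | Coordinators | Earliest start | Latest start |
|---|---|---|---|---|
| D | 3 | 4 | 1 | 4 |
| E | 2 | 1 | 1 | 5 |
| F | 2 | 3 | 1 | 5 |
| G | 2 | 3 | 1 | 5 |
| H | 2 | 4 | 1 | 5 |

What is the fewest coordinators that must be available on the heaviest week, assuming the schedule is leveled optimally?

7

Early-start (D@1, E@1, F@1, G@1, H@1) gives peak 15: w1:15  w2:15  w3:4  w4:0  w5:0  w6:0.
Shift F→3, G→4, H→5.
Schedule D@1, E@1, F@3, G@4, H@5: w1:5  w2:5  w3:7  w4:6  w5:7  w6:4 — peak 7.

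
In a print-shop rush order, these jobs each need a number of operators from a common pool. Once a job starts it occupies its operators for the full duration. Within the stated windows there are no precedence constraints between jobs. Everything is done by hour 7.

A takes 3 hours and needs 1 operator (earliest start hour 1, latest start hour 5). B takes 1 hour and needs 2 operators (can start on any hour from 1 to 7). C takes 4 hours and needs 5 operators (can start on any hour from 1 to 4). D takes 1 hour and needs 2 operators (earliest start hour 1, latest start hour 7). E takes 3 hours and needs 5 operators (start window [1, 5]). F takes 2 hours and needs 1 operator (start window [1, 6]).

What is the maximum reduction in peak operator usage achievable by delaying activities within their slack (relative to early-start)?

9

Early-start peak: h1:16  h2:12  h3:11  h4:5  h5:0  h6:0  h7:0 ⇒ 16.
Leveled (A@1, B@4, C@1, D@5, E@5, F@1): h1:7  h2:7  h3:6  h4:7  h5:7  h6:5  h7:5 ⇒ 7.
Reduction 16 − 7 = 9.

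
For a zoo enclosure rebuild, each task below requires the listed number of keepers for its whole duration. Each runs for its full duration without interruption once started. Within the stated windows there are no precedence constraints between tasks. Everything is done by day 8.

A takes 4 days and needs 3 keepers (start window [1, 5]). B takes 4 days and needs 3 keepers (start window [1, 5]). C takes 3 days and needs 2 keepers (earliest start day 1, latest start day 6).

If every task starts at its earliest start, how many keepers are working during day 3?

8

At early start, day 3 has: A, B, C.
Demand: 3 + 3 + 2 = 8.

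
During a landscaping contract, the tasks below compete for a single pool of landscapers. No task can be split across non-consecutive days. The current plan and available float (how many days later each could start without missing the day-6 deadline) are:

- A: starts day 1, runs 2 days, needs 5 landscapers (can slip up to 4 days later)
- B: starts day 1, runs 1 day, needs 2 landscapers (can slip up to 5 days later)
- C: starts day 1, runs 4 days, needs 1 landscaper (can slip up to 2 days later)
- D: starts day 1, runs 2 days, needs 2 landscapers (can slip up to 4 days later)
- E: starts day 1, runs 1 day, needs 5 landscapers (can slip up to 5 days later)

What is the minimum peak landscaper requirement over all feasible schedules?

Early-start (A@1, B@1, C@1, D@1, E@1) gives peak 15: d1:15  d2:8  d3:1  d4:1  d5:0  d6:0.
Shift B→3, D→3, E→5.
Schedule A@1, B@3, C@1, D@3, E@5: d1:6  d2:6  d3:5  d4:3  d5:5  d6:0 — peak 6.

6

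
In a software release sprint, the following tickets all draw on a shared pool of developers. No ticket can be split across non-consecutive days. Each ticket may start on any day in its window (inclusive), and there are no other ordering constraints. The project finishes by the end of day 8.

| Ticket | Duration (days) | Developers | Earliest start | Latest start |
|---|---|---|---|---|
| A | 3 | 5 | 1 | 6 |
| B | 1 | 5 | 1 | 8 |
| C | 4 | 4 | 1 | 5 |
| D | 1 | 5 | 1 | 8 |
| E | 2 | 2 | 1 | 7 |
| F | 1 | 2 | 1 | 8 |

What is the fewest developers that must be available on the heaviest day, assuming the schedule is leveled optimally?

9

Early-start (A@1, B@1, C@1, D@1, E@1, F@1) gives peak 23: d1:23  d2:11  d3:9  d4:4  d5:0  d6:0  d7:0  d8:0.
Shift B→4, D→5, E→5, F→5.
Schedule A@1, B@4, C@1, D@5, E@5, F@5: d1:9  d2:9  d3:9  d4:9  d5:9  d6:2  d7:0  d8:0 — peak 9.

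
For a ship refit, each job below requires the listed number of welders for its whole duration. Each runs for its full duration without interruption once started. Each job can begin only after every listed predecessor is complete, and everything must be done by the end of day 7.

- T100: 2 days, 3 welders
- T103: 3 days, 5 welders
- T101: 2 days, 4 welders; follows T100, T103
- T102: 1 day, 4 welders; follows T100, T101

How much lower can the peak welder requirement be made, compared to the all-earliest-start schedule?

0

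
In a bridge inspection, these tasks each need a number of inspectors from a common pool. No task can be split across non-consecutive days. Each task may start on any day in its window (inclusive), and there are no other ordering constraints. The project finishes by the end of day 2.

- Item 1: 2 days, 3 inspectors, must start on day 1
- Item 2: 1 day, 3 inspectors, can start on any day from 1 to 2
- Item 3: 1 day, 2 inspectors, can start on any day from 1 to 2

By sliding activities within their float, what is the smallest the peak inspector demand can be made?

Early-start (Item 1@1, Item 2@1, Item 3@1) gives peak 8: d1:8  d2:3.
Shift Item 3→2.
Schedule Item 1@1, Item 2@1, Item 3@2: d1:6  d2:5 — peak 6.
Total inspector-days = 11 over 2 days ⇒ peak ≥ ⌈11/2⌉ = 6, so 6 is optimal.

6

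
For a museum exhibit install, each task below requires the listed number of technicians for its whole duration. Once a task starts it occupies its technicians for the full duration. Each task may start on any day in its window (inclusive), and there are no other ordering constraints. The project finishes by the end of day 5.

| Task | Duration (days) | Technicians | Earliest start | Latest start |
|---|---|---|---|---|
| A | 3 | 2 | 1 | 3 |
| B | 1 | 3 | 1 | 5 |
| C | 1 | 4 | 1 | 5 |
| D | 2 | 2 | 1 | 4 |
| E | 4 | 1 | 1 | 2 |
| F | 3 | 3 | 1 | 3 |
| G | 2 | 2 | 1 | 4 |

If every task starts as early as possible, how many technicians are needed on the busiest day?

Early-start schedule: A@1, B@1, C@1, D@1, E@1, F@1, G@1.
Load per day: day 1: 17, day 2: 10, day 3: 6, day 4: 1, day 5: 0.
Peak is 17.

17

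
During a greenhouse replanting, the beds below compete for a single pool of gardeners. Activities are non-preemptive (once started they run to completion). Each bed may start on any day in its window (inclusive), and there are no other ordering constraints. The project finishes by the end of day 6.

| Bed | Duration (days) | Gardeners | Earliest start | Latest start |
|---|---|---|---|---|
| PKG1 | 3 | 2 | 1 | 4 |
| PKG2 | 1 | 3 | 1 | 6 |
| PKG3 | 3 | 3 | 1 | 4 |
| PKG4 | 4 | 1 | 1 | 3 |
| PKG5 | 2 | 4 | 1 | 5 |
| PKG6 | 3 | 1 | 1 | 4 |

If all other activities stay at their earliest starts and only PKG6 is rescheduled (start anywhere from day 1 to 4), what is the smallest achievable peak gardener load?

13

PKG6@1: d1:14  d2:11  d3:7  d4:1  d5:0  d6:0 → peak 14
PKG6@2: d1:13  d2:11  d3:7  d4:2  d5:0  d6:0 → peak 13
PKG6@3: d1:13  d2:10  d3:7  d4:2  d5:1  d6:0 → peak 13
PKG6@4: d1:13  d2:10  d3:6  d4:2  d5:1  d6:1 → peak 13
Best is PKG6@2, peak 13.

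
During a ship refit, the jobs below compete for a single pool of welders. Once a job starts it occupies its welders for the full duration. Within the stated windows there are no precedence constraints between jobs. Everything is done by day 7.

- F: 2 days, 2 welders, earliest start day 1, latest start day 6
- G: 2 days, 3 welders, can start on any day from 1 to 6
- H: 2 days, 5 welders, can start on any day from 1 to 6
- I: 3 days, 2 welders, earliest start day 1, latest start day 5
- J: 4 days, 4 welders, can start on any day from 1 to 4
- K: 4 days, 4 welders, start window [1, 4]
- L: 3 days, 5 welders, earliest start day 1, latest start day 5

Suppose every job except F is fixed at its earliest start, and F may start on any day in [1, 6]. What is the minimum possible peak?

23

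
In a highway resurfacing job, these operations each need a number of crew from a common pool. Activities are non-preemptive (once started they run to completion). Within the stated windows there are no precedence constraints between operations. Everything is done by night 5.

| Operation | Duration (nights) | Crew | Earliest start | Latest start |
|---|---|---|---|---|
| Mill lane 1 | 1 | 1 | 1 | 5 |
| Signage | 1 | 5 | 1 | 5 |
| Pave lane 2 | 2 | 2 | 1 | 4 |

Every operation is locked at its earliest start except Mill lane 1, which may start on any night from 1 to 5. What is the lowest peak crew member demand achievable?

7

Mill lane 1@1: n1:8  n2:2  n3:0  n4:0  n5:0 → peak 8
Mill lane 1@2: n1:7  n2:3  n3:0  n4:0  n5:0 → peak 7
Mill lane 1@3: n1:7  n2:2  n3:1  n4:0  n5:0 → peak 7
Mill lane 1@4: n1:7  n2:2  n3:0  n4:1  n5:0 → peak 7
Mill lane 1@5: n1:7  n2:2  n3:0  n4:0  n5:1 → peak 7
Best is Mill lane 1@2, peak 7.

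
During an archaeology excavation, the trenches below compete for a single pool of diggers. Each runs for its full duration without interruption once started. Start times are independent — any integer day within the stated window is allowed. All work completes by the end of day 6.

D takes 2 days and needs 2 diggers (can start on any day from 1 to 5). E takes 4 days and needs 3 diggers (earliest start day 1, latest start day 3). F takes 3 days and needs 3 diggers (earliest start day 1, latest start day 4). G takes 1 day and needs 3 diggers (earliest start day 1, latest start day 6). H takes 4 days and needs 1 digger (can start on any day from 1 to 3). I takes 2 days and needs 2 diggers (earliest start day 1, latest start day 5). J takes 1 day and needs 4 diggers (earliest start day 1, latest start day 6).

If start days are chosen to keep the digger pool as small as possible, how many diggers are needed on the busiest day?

Early-start (D@1, E@1, F@1, G@1, H@1, I@1, J@1) gives peak 18: d1:18  d2:11  d3:7  d4:4  d5:0  d6:0.
Shift F→3, G→5, H→3, J→6.
Schedule D@1, E@1, F@3, G@5, H@3, I@1, J@6: d1:7  d2:7  d3:7  d4:7  d5:7  d6:5 — peak 7.
Total digger-days = 40 over 6 days ⇒ peak ≥ ⌈40/6⌉ = 7, so 7 is optimal.

7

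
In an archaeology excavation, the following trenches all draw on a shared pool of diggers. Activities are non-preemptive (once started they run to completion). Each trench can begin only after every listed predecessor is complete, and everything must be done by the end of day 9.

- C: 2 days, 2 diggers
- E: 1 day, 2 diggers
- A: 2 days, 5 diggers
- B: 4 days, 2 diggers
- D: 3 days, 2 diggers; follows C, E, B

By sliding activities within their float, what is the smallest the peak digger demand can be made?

Early-start (C@1, E@1, A@1, B@1, D@5) gives peak 11: d1:11  d2:9  d3:2  d4:2  d5:2  d6:2  d7:2  d8:0  d9:0.
Shift E→3, A→5, D→7.
Schedule C@1, E@3, A@5, B@1, D@7: d1:4  d2:4  d3:4  d4:2  d5:5  d6:5  d7:2  d8:2  d9:2 — peak 5.

5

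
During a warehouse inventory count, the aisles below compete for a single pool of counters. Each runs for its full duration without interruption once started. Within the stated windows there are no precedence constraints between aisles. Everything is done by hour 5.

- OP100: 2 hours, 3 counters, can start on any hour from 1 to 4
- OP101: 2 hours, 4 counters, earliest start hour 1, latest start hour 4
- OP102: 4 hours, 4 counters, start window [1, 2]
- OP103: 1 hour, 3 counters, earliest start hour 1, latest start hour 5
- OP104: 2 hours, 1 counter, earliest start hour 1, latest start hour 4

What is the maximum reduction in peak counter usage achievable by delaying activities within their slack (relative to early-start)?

Early-start peak: h1:15  h2:12  h3:4  h4:4  h5:0 ⇒ 15.
Leveled (OP100@1, OP101@3, OP102@1, OP103@5, OP104@1): h1:8  h2:8  h3:8  h4:8  h5:3 ⇒ 8.
Reduction 15 − 8 = 7.

7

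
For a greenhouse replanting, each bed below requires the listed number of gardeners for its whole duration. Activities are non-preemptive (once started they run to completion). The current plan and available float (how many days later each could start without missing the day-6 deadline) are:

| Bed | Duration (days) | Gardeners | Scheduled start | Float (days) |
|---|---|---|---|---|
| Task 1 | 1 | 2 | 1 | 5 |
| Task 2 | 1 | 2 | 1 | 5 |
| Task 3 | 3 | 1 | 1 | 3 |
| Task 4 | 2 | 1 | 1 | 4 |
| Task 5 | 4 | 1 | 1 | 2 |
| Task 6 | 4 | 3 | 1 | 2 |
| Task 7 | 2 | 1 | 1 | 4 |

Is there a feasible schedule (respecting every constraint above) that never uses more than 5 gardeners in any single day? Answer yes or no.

Schedule Task 1@1, Task 2@1, Task 3@2, Task 4@1, Task 5@2, Task 6@3, Task 7@5: d1:5  d2:3  d3:5  d4:5  d5:5  d6:4 — peak 5 ≤ 5.

yes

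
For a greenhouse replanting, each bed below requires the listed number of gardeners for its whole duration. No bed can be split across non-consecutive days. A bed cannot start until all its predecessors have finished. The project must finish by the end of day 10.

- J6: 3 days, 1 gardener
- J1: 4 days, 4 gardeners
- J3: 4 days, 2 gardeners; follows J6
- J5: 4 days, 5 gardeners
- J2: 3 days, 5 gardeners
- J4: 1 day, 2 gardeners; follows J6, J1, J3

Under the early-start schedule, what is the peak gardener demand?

Early-start schedule: J6@1, J1@1, J3@4, J5@1, J2@1, J4@8.
Load per day: day 1: 15, day 2: 15, day 3: 15, day 4: 11, day 5: 2, day 6: 2, day 7: 2, day 8: 2, day 9: 0, day 10: 0.
Peak is 15.

15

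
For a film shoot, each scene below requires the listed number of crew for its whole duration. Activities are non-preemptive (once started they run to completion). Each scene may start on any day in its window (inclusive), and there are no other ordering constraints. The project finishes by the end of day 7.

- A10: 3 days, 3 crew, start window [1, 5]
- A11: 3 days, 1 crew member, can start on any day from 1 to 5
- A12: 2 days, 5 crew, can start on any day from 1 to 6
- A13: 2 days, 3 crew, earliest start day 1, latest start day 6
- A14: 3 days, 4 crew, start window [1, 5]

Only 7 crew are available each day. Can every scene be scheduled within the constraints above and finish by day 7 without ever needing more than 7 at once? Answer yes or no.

Schedule A10@1, A11@4, A12@4, A13@6, A14@1: d1:7  d2:7  d3:7  d4:6  d5:6  d6:4  d7:3 — peak 7 ≤ 7.

yes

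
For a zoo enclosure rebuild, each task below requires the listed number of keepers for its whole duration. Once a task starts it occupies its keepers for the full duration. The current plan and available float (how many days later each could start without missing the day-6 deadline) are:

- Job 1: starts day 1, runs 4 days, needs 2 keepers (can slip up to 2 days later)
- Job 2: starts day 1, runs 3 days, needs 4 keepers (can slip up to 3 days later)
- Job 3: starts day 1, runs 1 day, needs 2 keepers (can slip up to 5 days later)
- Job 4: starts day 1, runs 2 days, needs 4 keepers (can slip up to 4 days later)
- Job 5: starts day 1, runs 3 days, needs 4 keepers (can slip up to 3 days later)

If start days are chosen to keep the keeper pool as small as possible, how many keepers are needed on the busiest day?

8

Early-start (Job 1@1, Job 2@1, Job 3@1, Job 4@1, Job 5@1) gives peak 16: d1:16  d2:14  d3:10  d4:2  d5:0  d6:0.
Shift Job 4→5, Job 5→4.
Schedule Job 1@1, Job 2@1, Job 3@1, Job 4@5, Job 5@4: d1:8  d2:6  d3:6  d4:6  d5:8  d6:8 — peak 8.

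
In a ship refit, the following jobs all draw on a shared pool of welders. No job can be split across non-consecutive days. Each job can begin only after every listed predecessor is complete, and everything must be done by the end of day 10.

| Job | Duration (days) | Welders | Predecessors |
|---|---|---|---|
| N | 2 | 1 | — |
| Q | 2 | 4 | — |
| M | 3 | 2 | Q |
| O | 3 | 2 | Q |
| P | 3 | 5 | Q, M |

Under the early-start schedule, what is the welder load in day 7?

5

At early start, day 7 has: P.
Demand: 5 = 5.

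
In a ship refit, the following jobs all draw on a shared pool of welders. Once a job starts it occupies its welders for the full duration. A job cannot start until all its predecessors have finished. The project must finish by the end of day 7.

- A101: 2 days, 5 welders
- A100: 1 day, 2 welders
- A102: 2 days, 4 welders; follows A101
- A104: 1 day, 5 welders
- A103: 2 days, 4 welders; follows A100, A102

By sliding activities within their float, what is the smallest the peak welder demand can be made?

Early-start (A101@1, A100@1, A102@3, A104@1, A103@5) gives peak 12: d1:12  d2:5  d3:4  d4:4  d5:4  d6:4  d7:0.
Shift A100→3, A104→5, A103→6.
Schedule A101@1, A100@3, A102@3, A104@5, A103@6: d1:5  d2:5  d3:6  d4:4  d5:5  d6:4  d7:4 — peak 6.

6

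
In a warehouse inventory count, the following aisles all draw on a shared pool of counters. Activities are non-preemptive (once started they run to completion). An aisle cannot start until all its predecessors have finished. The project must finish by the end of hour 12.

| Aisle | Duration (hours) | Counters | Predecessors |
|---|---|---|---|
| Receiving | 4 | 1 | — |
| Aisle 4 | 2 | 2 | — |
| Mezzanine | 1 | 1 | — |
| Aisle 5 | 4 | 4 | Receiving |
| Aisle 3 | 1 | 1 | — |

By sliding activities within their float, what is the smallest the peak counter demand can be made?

4

Early-start (Receiving@1, Aisle 4@1, Mezzanine@1, Aisle 5@5, Aisle 3@1) gives peak 5: h1:5  h2:3  h3:1  h4:1  h5:4  h6:4  h7:4  h8:4  h9:0  h10:0  h11:0  h12:0.
Shift Aisle 3→2.
Schedule Receiving@1, Aisle 4@1, Mezzanine@1, Aisle 5@5, Aisle 3@2: h1:4  h2:4  h3:1  h4:1  h5:4  h6:4  h7:4  h8:4  h9:0  h10:0  h11:0  h12:0 — peak 4.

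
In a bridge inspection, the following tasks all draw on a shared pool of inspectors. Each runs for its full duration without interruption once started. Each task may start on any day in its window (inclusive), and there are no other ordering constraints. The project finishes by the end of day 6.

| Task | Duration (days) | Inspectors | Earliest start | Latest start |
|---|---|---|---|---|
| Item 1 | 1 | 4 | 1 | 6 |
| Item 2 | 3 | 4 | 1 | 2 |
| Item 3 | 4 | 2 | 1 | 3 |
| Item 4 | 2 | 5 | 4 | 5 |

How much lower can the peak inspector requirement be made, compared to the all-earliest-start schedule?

4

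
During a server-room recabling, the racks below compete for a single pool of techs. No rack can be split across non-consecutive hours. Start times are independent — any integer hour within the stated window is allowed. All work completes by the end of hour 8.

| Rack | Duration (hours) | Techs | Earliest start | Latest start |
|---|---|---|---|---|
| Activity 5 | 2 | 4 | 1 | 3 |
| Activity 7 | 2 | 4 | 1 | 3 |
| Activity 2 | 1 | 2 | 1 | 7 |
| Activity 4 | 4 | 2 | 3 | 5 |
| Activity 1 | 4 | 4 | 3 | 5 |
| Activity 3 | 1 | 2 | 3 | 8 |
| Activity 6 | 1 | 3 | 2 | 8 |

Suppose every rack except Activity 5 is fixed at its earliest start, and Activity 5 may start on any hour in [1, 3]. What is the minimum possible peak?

11

Activity 5@1: h1:10  h2:11  h3:8  h4:6  h5:6  h6:6  h7:0  h8:0 → peak 11
Activity 5@2: h1:6  h2:11  h3:12  h4:6  h5:6  h6:6  h7:0  h8:0 → peak 12
Activity 5@3: h1:6  h2:7  h3:12  h4:10  h5:6  h6:6  h7:0  h8:0 → peak 12
Best is Activity 5@1, peak 11.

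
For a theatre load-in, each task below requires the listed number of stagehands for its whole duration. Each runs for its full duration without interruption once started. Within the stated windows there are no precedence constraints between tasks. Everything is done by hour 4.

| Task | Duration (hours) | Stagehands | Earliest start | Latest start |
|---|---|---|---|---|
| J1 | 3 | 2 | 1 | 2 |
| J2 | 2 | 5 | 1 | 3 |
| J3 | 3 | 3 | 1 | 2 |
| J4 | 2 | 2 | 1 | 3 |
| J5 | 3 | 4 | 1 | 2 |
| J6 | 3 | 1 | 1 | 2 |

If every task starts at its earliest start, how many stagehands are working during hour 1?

At early start, hour 1 has: J1, J2, J3, J4, J5, J6.
Demand: 2 + 5 + 3 + 2 + 4 + 1 = 17.

17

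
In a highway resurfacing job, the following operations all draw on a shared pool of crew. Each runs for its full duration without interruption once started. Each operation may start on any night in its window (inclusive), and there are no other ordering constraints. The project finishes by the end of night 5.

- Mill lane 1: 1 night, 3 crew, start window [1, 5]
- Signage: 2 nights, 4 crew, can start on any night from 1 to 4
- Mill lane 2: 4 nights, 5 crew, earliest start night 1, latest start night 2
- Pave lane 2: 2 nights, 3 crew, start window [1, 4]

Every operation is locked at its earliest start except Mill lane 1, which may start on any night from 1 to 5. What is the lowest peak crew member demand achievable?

Mill lane 1@1: n1:15  n2:12  n3:5  n4:5  n5:0 → peak 15
Mill lane 1@2: n1:12  n2:15  n3:5  n4:5  n5:0 → peak 15
Mill lane 1@3: n1:12  n2:12  n3:8  n4:5  n5:0 → peak 12
Mill lane 1@4: n1:12  n2:12  n3:5  n4:8  n5:0 → peak 12
Mill lane 1@5: n1:12  n2:12  n3:5  n4:5  n5:3 → peak 12
Best is Mill lane 1@3, peak 12.

12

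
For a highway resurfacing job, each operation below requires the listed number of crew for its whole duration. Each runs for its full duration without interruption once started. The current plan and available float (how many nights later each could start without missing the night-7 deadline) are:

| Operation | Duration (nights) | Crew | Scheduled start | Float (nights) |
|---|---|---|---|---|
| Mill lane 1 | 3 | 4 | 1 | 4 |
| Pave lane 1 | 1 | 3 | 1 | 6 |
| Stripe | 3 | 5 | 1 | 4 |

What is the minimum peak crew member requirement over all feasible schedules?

5

Early-start (Mill lane 1@1, Pave lane 1@1, Stripe@1) gives peak 12: n1:12  n2:9  n3:9  n4:0  n5:0  n6:0  n7:0.
Shift Pave lane 1→4, Stripe→5.
Schedule Mill lane 1@1, Pave lane 1@4, Stripe@5: n1:4  n2:4  n3:4  n4:3  n5:5  n6:5  n7:5 — peak 5.
Total crew member-nights = 30 over 7 nights ⇒ peak ≥ ⌈30/7⌉ = 5, so 5 is optimal.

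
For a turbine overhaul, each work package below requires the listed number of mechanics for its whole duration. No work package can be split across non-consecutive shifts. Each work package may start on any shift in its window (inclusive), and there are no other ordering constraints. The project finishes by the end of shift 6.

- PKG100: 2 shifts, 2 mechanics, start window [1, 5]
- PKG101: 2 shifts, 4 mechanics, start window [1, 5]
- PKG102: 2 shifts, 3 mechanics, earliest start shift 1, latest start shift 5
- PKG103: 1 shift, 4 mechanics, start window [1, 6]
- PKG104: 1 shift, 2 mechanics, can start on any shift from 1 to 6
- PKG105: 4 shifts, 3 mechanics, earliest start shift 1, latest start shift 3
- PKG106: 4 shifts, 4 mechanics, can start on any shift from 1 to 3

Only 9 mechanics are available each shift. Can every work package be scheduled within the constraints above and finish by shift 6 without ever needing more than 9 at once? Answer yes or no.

no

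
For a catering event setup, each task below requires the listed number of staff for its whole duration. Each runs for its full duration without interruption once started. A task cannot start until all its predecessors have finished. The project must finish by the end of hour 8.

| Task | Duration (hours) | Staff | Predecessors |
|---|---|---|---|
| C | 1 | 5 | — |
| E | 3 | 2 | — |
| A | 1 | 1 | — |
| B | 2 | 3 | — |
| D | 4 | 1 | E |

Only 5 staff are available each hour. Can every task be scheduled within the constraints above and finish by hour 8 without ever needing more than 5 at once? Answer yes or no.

Schedule C@1, E@2, A@2, B@3, D@5: h1:5  h2:3  h3:5  h4:5  h5:1  h6:1  h7:1  h8:1 — peak 5 ≤ 5.

yes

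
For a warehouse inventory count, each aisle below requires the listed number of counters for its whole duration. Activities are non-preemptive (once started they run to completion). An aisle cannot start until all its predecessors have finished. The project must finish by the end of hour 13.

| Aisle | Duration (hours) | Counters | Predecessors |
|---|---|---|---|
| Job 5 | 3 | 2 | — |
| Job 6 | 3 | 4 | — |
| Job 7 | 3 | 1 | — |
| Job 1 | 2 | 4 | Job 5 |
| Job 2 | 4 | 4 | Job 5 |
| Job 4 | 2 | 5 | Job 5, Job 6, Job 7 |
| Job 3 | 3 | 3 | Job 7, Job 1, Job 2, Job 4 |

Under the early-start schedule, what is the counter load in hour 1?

At early start, hour 1 has: Job 5, Job 6, Job 7.
Demand: 2 + 4 + 1 = 7.

7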